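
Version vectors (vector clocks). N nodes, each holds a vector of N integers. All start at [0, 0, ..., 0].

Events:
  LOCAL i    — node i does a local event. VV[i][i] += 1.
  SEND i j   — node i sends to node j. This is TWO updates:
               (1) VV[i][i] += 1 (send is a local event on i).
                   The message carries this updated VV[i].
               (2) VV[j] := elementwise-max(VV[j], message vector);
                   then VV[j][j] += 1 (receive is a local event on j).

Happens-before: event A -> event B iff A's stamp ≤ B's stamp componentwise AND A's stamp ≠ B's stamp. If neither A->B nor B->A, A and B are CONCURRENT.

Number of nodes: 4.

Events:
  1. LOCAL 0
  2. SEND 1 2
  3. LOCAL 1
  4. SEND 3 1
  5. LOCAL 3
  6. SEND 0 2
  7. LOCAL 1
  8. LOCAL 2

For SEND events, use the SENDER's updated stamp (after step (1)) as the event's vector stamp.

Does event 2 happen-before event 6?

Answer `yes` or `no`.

Answer: no

Derivation:
Initial: VV[0]=[0, 0, 0, 0]
Initial: VV[1]=[0, 0, 0, 0]
Initial: VV[2]=[0, 0, 0, 0]
Initial: VV[3]=[0, 0, 0, 0]
Event 1: LOCAL 0: VV[0][0]++ -> VV[0]=[1, 0, 0, 0]
Event 2: SEND 1->2: VV[1][1]++ -> VV[1]=[0, 1, 0, 0], msg_vec=[0, 1, 0, 0]; VV[2]=max(VV[2],msg_vec) then VV[2][2]++ -> VV[2]=[0, 1, 1, 0]
Event 3: LOCAL 1: VV[1][1]++ -> VV[1]=[0, 2, 0, 0]
Event 4: SEND 3->1: VV[3][3]++ -> VV[3]=[0, 0, 0, 1], msg_vec=[0, 0, 0, 1]; VV[1]=max(VV[1],msg_vec) then VV[1][1]++ -> VV[1]=[0, 3, 0, 1]
Event 5: LOCAL 3: VV[3][3]++ -> VV[3]=[0, 0, 0, 2]
Event 6: SEND 0->2: VV[0][0]++ -> VV[0]=[2, 0, 0, 0], msg_vec=[2, 0, 0, 0]; VV[2]=max(VV[2],msg_vec) then VV[2][2]++ -> VV[2]=[2, 1, 2, 0]
Event 7: LOCAL 1: VV[1][1]++ -> VV[1]=[0, 4, 0, 1]
Event 8: LOCAL 2: VV[2][2]++ -> VV[2]=[2, 1, 3, 0]
Event 2 stamp: [0, 1, 0, 0]
Event 6 stamp: [2, 0, 0, 0]
[0, 1, 0, 0] <= [2, 0, 0, 0]? False. Equal? False. Happens-before: False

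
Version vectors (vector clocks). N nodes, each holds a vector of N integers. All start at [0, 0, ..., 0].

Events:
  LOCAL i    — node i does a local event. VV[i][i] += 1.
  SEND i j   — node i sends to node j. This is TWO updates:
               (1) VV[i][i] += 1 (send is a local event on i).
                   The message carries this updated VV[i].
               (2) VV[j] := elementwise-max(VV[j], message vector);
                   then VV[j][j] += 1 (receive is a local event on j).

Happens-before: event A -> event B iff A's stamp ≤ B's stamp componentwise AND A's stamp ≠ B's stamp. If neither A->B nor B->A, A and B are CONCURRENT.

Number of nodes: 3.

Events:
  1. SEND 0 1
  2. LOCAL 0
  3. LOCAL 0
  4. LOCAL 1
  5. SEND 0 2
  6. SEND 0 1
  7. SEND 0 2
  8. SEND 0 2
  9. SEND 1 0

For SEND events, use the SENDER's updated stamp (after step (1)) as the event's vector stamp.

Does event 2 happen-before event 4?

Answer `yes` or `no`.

Answer: no

Derivation:
Initial: VV[0]=[0, 0, 0]
Initial: VV[1]=[0, 0, 0]
Initial: VV[2]=[0, 0, 0]
Event 1: SEND 0->1: VV[0][0]++ -> VV[0]=[1, 0, 0], msg_vec=[1, 0, 0]; VV[1]=max(VV[1],msg_vec) then VV[1][1]++ -> VV[1]=[1, 1, 0]
Event 2: LOCAL 0: VV[0][0]++ -> VV[0]=[2, 0, 0]
Event 3: LOCAL 0: VV[0][0]++ -> VV[0]=[3, 0, 0]
Event 4: LOCAL 1: VV[1][1]++ -> VV[1]=[1, 2, 0]
Event 5: SEND 0->2: VV[0][0]++ -> VV[0]=[4, 0, 0], msg_vec=[4, 0, 0]; VV[2]=max(VV[2],msg_vec) then VV[2][2]++ -> VV[2]=[4, 0, 1]
Event 6: SEND 0->1: VV[0][0]++ -> VV[0]=[5, 0, 0], msg_vec=[5, 0, 0]; VV[1]=max(VV[1],msg_vec) then VV[1][1]++ -> VV[1]=[5, 3, 0]
Event 7: SEND 0->2: VV[0][0]++ -> VV[0]=[6, 0, 0], msg_vec=[6, 0, 0]; VV[2]=max(VV[2],msg_vec) then VV[2][2]++ -> VV[2]=[6, 0, 2]
Event 8: SEND 0->2: VV[0][0]++ -> VV[0]=[7, 0, 0], msg_vec=[7, 0, 0]; VV[2]=max(VV[2],msg_vec) then VV[2][2]++ -> VV[2]=[7, 0, 3]
Event 9: SEND 1->0: VV[1][1]++ -> VV[1]=[5, 4, 0], msg_vec=[5, 4, 0]; VV[0]=max(VV[0],msg_vec) then VV[0][0]++ -> VV[0]=[8, 4, 0]
Event 2 stamp: [2, 0, 0]
Event 4 stamp: [1, 2, 0]
[2, 0, 0] <= [1, 2, 0]? False. Equal? False. Happens-before: False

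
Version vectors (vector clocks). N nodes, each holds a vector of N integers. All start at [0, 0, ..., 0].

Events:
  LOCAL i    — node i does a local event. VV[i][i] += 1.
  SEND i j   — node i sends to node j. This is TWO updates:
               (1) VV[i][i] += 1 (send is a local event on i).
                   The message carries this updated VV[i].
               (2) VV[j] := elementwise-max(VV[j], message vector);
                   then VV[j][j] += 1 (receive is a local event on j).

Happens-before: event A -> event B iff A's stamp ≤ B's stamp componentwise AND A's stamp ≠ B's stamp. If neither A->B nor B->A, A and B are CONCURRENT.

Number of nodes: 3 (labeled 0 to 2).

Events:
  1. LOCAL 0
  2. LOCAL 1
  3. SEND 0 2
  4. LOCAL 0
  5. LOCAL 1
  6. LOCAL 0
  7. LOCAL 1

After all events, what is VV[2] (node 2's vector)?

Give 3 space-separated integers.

Initial: VV[0]=[0, 0, 0]
Initial: VV[1]=[0, 0, 0]
Initial: VV[2]=[0, 0, 0]
Event 1: LOCAL 0: VV[0][0]++ -> VV[0]=[1, 0, 0]
Event 2: LOCAL 1: VV[1][1]++ -> VV[1]=[0, 1, 0]
Event 3: SEND 0->2: VV[0][0]++ -> VV[0]=[2, 0, 0], msg_vec=[2, 0, 0]; VV[2]=max(VV[2],msg_vec) then VV[2][2]++ -> VV[2]=[2, 0, 1]
Event 4: LOCAL 0: VV[0][0]++ -> VV[0]=[3, 0, 0]
Event 5: LOCAL 1: VV[1][1]++ -> VV[1]=[0, 2, 0]
Event 6: LOCAL 0: VV[0][0]++ -> VV[0]=[4, 0, 0]
Event 7: LOCAL 1: VV[1][1]++ -> VV[1]=[0, 3, 0]
Final vectors: VV[0]=[4, 0, 0]; VV[1]=[0, 3, 0]; VV[2]=[2, 0, 1]

Answer: 2 0 1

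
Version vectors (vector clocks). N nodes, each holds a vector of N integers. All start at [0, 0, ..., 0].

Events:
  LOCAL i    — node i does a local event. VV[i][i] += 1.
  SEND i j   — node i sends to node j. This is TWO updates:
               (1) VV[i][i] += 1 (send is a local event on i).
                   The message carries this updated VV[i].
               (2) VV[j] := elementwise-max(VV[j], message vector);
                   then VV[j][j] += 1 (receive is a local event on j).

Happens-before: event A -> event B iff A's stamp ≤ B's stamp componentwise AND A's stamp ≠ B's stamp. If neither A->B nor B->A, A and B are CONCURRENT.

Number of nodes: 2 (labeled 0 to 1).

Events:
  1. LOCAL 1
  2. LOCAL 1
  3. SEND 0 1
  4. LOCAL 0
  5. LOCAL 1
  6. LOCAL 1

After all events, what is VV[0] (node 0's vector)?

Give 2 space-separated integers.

Initial: VV[0]=[0, 0]
Initial: VV[1]=[0, 0]
Event 1: LOCAL 1: VV[1][1]++ -> VV[1]=[0, 1]
Event 2: LOCAL 1: VV[1][1]++ -> VV[1]=[0, 2]
Event 3: SEND 0->1: VV[0][0]++ -> VV[0]=[1, 0], msg_vec=[1, 0]; VV[1]=max(VV[1],msg_vec) then VV[1][1]++ -> VV[1]=[1, 3]
Event 4: LOCAL 0: VV[0][0]++ -> VV[0]=[2, 0]
Event 5: LOCAL 1: VV[1][1]++ -> VV[1]=[1, 4]
Event 6: LOCAL 1: VV[1][1]++ -> VV[1]=[1, 5]
Final vectors: VV[0]=[2, 0]; VV[1]=[1, 5]

Answer: 2 0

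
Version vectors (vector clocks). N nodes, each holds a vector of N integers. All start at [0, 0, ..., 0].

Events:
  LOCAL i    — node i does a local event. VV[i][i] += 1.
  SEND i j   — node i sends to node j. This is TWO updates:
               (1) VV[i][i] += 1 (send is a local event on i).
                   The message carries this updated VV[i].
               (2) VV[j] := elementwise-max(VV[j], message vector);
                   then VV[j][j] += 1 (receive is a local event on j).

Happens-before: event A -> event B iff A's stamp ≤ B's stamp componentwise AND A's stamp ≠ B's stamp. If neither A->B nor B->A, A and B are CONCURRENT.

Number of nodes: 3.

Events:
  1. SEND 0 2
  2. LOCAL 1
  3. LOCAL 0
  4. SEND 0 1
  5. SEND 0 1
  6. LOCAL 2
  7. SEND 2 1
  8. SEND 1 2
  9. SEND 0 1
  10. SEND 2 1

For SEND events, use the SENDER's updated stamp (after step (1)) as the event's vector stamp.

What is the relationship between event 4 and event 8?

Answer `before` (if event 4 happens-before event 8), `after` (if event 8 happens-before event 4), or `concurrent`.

Answer: before

Derivation:
Initial: VV[0]=[0, 0, 0]
Initial: VV[1]=[0, 0, 0]
Initial: VV[2]=[0, 0, 0]
Event 1: SEND 0->2: VV[0][0]++ -> VV[0]=[1, 0, 0], msg_vec=[1, 0, 0]; VV[2]=max(VV[2],msg_vec) then VV[2][2]++ -> VV[2]=[1, 0, 1]
Event 2: LOCAL 1: VV[1][1]++ -> VV[1]=[0, 1, 0]
Event 3: LOCAL 0: VV[0][0]++ -> VV[0]=[2, 0, 0]
Event 4: SEND 0->1: VV[0][0]++ -> VV[0]=[3, 0, 0], msg_vec=[3, 0, 0]; VV[1]=max(VV[1],msg_vec) then VV[1][1]++ -> VV[1]=[3, 2, 0]
Event 5: SEND 0->1: VV[0][0]++ -> VV[0]=[4, 0, 0], msg_vec=[4, 0, 0]; VV[1]=max(VV[1],msg_vec) then VV[1][1]++ -> VV[1]=[4, 3, 0]
Event 6: LOCAL 2: VV[2][2]++ -> VV[2]=[1, 0, 2]
Event 7: SEND 2->1: VV[2][2]++ -> VV[2]=[1, 0, 3], msg_vec=[1, 0, 3]; VV[1]=max(VV[1],msg_vec) then VV[1][1]++ -> VV[1]=[4, 4, 3]
Event 8: SEND 1->2: VV[1][1]++ -> VV[1]=[4, 5, 3], msg_vec=[4, 5, 3]; VV[2]=max(VV[2],msg_vec) then VV[2][2]++ -> VV[2]=[4, 5, 4]
Event 9: SEND 0->1: VV[0][0]++ -> VV[0]=[5, 0, 0], msg_vec=[5, 0, 0]; VV[1]=max(VV[1],msg_vec) then VV[1][1]++ -> VV[1]=[5, 6, 3]
Event 10: SEND 2->1: VV[2][2]++ -> VV[2]=[4, 5, 5], msg_vec=[4, 5, 5]; VV[1]=max(VV[1],msg_vec) then VV[1][1]++ -> VV[1]=[5, 7, 5]
Event 4 stamp: [3, 0, 0]
Event 8 stamp: [4, 5, 3]
[3, 0, 0] <= [4, 5, 3]? True
[4, 5, 3] <= [3, 0, 0]? False
Relation: before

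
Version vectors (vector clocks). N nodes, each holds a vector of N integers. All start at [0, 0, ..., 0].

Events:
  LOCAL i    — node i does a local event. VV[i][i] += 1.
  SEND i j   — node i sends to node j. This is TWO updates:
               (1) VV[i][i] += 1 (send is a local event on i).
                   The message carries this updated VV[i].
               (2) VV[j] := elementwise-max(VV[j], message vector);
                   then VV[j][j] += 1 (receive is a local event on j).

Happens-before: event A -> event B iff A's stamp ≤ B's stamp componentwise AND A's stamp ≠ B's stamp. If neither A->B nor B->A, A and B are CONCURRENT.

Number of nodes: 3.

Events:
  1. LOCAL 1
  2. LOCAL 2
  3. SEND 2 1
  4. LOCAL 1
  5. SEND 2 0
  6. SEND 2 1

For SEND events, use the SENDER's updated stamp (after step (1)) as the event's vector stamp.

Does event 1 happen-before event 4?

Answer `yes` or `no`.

Answer: yes

Derivation:
Initial: VV[0]=[0, 0, 0]
Initial: VV[1]=[0, 0, 0]
Initial: VV[2]=[0, 0, 0]
Event 1: LOCAL 1: VV[1][1]++ -> VV[1]=[0, 1, 0]
Event 2: LOCAL 2: VV[2][2]++ -> VV[2]=[0, 0, 1]
Event 3: SEND 2->1: VV[2][2]++ -> VV[2]=[0, 0, 2], msg_vec=[0, 0, 2]; VV[1]=max(VV[1],msg_vec) then VV[1][1]++ -> VV[1]=[0, 2, 2]
Event 4: LOCAL 1: VV[1][1]++ -> VV[1]=[0, 3, 2]
Event 5: SEND 2->0: VV[2][2]++ -> VV[2]=[0, 0, 3], msg_vec=[0, 0, 3]; VV[0]=max(VV[0],msg_vec) then VV[0][0]++ -> VV[0]=[1, 0, 3]
Event 6: SEND 2->1: VV[2][2]++ -> VV[2]=[0, 0, 4], msg_vec=[0, 0, 4]; VV[1]=max(VV[1],msg_vec) then VV[1][1]++ -> VV[1]=[0, 4, 4]
Event 1 stamp: [0, 1, 0]
Event 4 stamp: [0, 3, 2]
[0, 1, 0] <= [0, 3, 2]? True. Equal? False. Happens-before: True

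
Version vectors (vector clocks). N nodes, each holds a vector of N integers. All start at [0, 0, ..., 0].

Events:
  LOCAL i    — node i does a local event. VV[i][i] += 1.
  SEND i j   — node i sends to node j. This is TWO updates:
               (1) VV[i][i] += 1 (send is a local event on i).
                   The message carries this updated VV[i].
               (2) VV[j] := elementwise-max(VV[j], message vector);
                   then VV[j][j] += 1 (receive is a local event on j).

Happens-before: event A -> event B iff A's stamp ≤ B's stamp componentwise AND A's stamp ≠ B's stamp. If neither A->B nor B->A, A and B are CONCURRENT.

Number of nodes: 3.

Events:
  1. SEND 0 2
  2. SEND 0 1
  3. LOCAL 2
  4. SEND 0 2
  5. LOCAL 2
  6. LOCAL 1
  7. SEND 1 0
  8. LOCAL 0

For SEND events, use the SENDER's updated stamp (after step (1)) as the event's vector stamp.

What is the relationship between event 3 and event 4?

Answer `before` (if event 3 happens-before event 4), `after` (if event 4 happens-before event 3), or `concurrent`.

Initial: VV[0]=[0, 0, 0]
Initial: VV[1]=[0, 0, 0]
Initial: VV[2]=[0, 0, 0]
Event 1: SEND 0->2: VV[0][0]++ -> VV[0]=[1, 0, 0], msg_vec=[1, 0, 0]; VV[2]=max(VV[2],msg_vec) then VV[2][2]++ -> VV[2]=[1, 0, 1]
Event 2: SEND 0->1: VV[0][0]++ -> VV[0]=[2, 0, 0], msg_vec=[2, 0, 0]; VV[1]=max(VV[1],msg_vec) then VV[1][1]++ -> VV[1]=[2, 1, 0]
Event 3: LOCAL 2: VV[2][2]++ -> VV[2]=[1, 0, 2]
Event 4: SEND 0->2: VV[0][0]++ -> VV[0]=[3, 0, 0], msg_vec=[3, 0, 0]; VV[2]=max(VV[2],msg_vec) then VV[2][2]++ -> VV[2]=[3, 0, 3]
Event 5: LOCAL 2: VV[2][2]++ -> VV[2]=[3, 0, 4]
Event 6: LOCAL 1: VV[1][1]++ -> VV[1]=[2, 2, 0]
Event 7: SEND 1->0: VV[1][1]++ -> VV[1]=[2, 3, 0], msg_vec=[2, 3, 0]; VV[0]=max(VV[0],msg_vec) then VV[0][0]++ -> VV[0]=[4, 3, 0]
Event 8: LOCAL 0: VV[0][0]++ -> VV[0]=[5, 3, 0]
Event 3 stamp: [1, 0, 2]
Event 4 stamp: [3, 0, 0]
[1, 0, 2] <= [3, 0, 0]? False
[3, 0, 0] <= [1, 0, 2]? False
Relation: concurrent

Answer: concurrent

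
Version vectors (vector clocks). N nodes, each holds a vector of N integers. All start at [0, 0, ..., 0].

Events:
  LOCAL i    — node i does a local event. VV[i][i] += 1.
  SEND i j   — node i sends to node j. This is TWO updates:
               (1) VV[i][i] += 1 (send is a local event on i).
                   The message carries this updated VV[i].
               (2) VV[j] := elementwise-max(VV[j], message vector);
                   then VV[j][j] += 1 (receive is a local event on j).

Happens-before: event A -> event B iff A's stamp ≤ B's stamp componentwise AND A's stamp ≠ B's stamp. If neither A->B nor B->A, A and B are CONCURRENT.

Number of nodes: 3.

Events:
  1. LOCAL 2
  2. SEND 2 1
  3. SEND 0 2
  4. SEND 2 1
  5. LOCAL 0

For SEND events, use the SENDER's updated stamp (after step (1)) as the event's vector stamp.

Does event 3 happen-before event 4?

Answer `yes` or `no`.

Initial: VV[0]=[0, 0, 0]
Initial: VV[1]=[0, 0, 0]
Initial: VV[2]=[0, 0, 0]
Event 1: LOCAL 2: VV[2][2]++ -> VV[2]=[0, 0, 1]
Event 2: SEND 2->1: VV[2][2]++ -> VV[2]=[0, 0, 2], msg_vec=[0, 0, 2]; VV[1]=max(VV[1],msg_vec) then VV[1][1]++ -> VV[1]=[0, 1, 2]
Event 3: SEND 0->2: VV[0][0]++ -> VV[0]=[1, 0, 0], msg_vec=[1, 0, 0]; VV[2]=max(VV[2],msg_vec) then VV[2][2]++ -> VV[2]=[1, 0, 3]
Event 4: SEND 2->1: VV[2][2]++ -> VV[2]=[1, 0, 4], msg_vec=[1, 0, 4]; VV[1]=max(VV[1],msg_vec) then VV[1][1]++ -> VV[1]=[1, 2, 4]
Event 5: LOCAL 0: VV[0][0]++ -> VV[0]=[2, 0, 0]
Event 3 stamp: [1, 0, 0]
Event 4 stamp: [1, 0, 4]
[1, 0, 0] <= [1, 0, 4]? True. Equal? False. Happens-before: True

Answer: yes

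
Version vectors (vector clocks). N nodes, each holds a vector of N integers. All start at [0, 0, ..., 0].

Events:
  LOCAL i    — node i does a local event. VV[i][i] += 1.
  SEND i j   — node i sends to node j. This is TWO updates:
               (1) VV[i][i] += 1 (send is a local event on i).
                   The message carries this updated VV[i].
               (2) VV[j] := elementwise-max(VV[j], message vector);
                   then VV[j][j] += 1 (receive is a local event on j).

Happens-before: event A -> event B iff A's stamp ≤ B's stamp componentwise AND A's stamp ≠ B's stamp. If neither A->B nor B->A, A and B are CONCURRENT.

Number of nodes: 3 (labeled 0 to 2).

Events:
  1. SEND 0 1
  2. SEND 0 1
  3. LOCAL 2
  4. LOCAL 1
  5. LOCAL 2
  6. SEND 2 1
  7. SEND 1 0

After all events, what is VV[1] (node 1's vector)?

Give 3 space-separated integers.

Answer: 2 5 3

Derivation:
Initial: VV[0]=[0, 0, 0]
Initial: VV[1]=[0, 0, 0]
Initial: VV[2]=[0, 0, 0]
Event 1: SEND 0->1: VV[0][0]++ -> VV[0]=[1, 0, 0], msg_vec=[1, 0, 0]; VV[1]=max(VV[1],msg_vec) then VV[1][1]++ -> VV[1]=[1, 1, 0]
Event 2: SEND 0->1: VV[0][0]++ -> VV[0]=[2, 0, 0], msg_vec=[2, 0, 0]; VV[1]=max(VV[1],msg_vec) then VV[1][1]++ -> VV[1]=[2, 2, 0]
Event 3: LOCAL 2: VV[2][2]++ -> VV[2]=[0, 0, 1]
Event 4: LOCAL 1: VV[1][1]++ -> VV[1]=[2, 3, 0]
Event 5: LOCAL 2: VV[2][2]++ -> VV[2]=[0, 0, 2]
Event 6: SEND 2->1: VV[2][2]++ -> VV[2]=[0, 0, 3], msg_vec=[0, 0, 3]; VV[1]=max(VV[1],msg_vec) then VV[1][1]++ -> VV[1]=[2, 4, 3]
Event 7: SEND 1->0: VV[1][1]++ -> VV[1]=[2, 5, 3], msg_vec=[2, 5, 3]; VV[0]=max(VV[0],msg_vec) then VV[0][0]++ -> VV[0]=[3, 5, 3]
Final vectors: VV[0]=[3, 5, 3]; VV[1]=[2, 5, 3]; VV[2]=[0, 0, 3]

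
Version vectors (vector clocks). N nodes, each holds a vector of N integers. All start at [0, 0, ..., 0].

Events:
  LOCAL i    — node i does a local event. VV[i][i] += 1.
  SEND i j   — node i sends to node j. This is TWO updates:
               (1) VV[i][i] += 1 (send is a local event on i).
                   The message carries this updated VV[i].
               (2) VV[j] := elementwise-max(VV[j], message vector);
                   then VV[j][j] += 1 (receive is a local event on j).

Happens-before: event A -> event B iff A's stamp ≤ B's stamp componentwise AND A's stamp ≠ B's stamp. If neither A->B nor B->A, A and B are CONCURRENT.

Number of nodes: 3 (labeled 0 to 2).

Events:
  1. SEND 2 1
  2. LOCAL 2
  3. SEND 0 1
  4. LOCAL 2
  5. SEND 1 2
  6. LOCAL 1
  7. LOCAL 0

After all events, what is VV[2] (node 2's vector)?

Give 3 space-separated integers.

Initial: VV[0]=[0, 0, 0]
Initial: VV[1]=[0, 0, 0]
Initial: VV[2]=[0, 0, 0]
Event 1: SEND 2->1: VV[2][2]++ -> VV[2]=[0, 0, 1], msg_vec=[0, 0, 1]; VV[1]=max(VV[1],msg_vec) then VV[1][1]++ -> VV[1]=[0, 1, 1]
Event 2: LOCAL 2: VV[2][2]++ -> VV[2]=[0, 0, 2]
Event 3: SEND 0->1: VV[0][0]++ -> VV[0]=[1, 0, 0], msg_vec=[1, 0, 0]; VV[1]=max(VV[1],msg_vec) then VV[1][1]++ -> VV[1]=[1, 2, 1]
Event 4: LOCAL 2: VV[2][2]++ -> VV[2]=[0, 0, 3]
Event 5: SEND 1->2: VV[1][1]++ -> VV[1]=[1, 3, 1], msg_vec=[1, 3, 1]; VV[2]=max(VV[2],msg_vec) then VV[2][2]++ -> VV[2]=[1, 3, 4]
Event 6: LOCAL 1: VV[1][1]++ -> VV[1]=[1, 4, 1]
Event 7: LOCAL 0: VV[0][0]++ -> VV[0]=[2, 0, 0]
Final vectors: VV[0]=[2, 0, 0]; VV[1]=[1, 4, 1]; VV[2]=[1, 3, 4]

Answer: 1 3 4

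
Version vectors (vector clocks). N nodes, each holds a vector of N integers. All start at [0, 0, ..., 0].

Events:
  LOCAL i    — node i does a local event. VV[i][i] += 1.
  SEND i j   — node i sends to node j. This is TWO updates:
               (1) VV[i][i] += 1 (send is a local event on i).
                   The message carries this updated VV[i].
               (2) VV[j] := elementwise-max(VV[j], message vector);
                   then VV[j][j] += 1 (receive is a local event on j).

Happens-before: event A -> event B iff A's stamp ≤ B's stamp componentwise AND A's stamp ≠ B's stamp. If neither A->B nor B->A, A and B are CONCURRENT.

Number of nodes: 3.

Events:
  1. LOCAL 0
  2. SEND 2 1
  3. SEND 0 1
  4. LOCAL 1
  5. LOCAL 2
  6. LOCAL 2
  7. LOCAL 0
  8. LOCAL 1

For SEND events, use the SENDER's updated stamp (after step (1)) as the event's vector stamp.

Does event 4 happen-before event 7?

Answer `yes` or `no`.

Answer: no

Derivation:
Initial: VV[0]=[0, 0, 0]
Initial: VV[1]=[0, 0, 0]
Initial: VV[2]=[0, 0, 0]
Event 1: LOCAL 0: VV[0][0]++ -> VV[0]=[1, 0, 0]
Event 2: SEND 2->1: VV[2][2]++ -> VV[2]=[0, 0, 1], msg_vec=[0, 0, 1]; VV[1]=max(VV[1],msg_vec) then VV[1][1]++ -> VV[1]=[0, 1, 1]
Event 3: SEND 0->1: VV[0][0]++ -> VV[0]=[2, 0, 0], msg_vec=[2, 0, 0]; VV[1]=max(VV[1],msg_vec) then VV[1][1]++ -> VV[1]=[2, 2, 1]
Event 4: LOCAL 1: VV[1][1]++ -> VV[1]=[2, 3, 1]
Event 5: LOCAL 2: VV[2][2]++ -> VV[2]=[0, 0, 2]
Event 6: LOCAL 2: VV[2][2]++ -> VV[2]=[0, 0, 3]
Event 7: LOCAL 0: VV[0][0]++ -> VV[0]=[3, 0, 0]
Event 8: LOCAL 1: VV[1][1]++ -> VV[1]=[2, 4, 1]
Event 4 stamp: [2, 3, 1]
Event 7 stamp: [3, 0, 0]
[2, 3, 1] <= [3, 0, 0]? False. Equal? False. Happens-before: False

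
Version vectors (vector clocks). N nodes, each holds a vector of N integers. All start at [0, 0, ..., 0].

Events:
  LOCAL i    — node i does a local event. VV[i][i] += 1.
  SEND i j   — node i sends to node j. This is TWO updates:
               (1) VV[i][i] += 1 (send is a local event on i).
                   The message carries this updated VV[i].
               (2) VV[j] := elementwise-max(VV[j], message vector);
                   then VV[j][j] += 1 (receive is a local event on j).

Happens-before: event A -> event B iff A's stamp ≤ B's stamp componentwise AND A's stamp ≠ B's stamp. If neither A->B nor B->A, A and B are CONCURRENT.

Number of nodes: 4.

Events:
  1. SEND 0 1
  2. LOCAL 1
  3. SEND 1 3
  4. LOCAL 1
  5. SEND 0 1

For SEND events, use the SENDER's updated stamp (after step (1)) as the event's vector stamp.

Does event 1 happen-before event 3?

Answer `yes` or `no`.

Initial: VV[0]=[0, 0, 0, 0]
Initial: VV[1]=[0, 0, 0, 0]
Initial: VV[2]=[0, 0, 0, 0]
Initial: VV[3]=[0, 0, 0, 0]
Event 1: SEND 0->1: VV[0][0]++ -> VV[0]=[1, 0, 0, 0], msg_vec=[1, 0, 0, 0]; VV[1]=max(VV[1],msg_vec) then VV[1][1]++ -> VV[1]=[1, 1, 0, 0]
Event 2: LOCAL 1: VV[1][1]++ -> VV[1]=[1, 2, 0, 0]
Event 3: SEND 1->3: VV[1][1]++ -> VV[1]=[1, 3, 0, 0], msg_vec=[1, 3, 0, 0]; VV[3]=max(VV[3],msg_vec) then VV[3][3]++ -> VV[3]=[1, 3, 0, 1]
Event 4: LOCAL 1: VV[1][1]++ -> VV[1]=[1, 4, 0, 0]
Event 5: SEND 0->1: VV[0][0]++ -> VV[0]=[2, 0, 0, 0], msg_vec=[2, 0, 0, 0]; VV[1]=max(VV[1],msg_vec) then VV[1][1]++ -> VV[1]=[2, 5, 0, 0]
Event 1 stamp: [1, 0, 0, 0]
Event 3 stamp: [1, 3, 0, 0]
[1, 0, 0, 0] <= [1, 3, 0, 0]? True. Equal? False. Happens-before: True

Answer: yes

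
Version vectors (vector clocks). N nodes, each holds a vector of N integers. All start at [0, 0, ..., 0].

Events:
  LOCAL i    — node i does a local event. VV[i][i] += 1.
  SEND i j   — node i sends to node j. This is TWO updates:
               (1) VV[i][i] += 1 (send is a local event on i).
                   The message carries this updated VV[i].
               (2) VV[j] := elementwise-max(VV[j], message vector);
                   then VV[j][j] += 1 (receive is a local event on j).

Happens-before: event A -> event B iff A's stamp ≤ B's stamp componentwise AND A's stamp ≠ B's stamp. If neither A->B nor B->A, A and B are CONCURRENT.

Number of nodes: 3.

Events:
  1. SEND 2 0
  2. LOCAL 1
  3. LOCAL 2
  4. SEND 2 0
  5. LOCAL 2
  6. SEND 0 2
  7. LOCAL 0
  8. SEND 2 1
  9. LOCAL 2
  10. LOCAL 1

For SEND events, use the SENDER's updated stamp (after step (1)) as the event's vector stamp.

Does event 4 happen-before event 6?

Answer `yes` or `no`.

Answer: yes

Derivation:
Initial: VV[0]=[0, 0, 0]
Initial: VV[1]=[0, 0, 0]
Initial: VV[2]=[0, 0, 0]
Event 1: SEND 2->0: VV[2][2]++ -> VV[2]=[0, 0, 1], msg_vec=[0, 0, 1]; VV[0]=max(VV[0],msg_vec) then VV[0][0]++ -> VV[0]=[1, 0, 1]
Event 2: LOCAL 1: VV[1][1]++ -> VV[1]=[0, 1, 0]
Event 3: LOCAL 2: VV[2][2]++ -> VV[2]=[0, 0, 2]
Event 4: SEND 2->0: VV[2][2]++ -> VV[2]=[0, 0, 3], msg_vec=[0, 0, 3]; VV[0]=max(VV[0],msg_vec) then VV[0][0]++ -> VV[0]=[2, 0, 3]
Event 5: LOCAL 2: VV[2][2]++ -> VV[2]=[0, 0, 4]
Event 6: SEND 0->2: VV[0][0]++ -> VV[0]=[3, 0, 3], msg_vec=[3, 0, 3]; VV[2]=max(VV[2],msg_vec) then VV[2][2]++ -> VV[2]=[3, 0, 5]
Event 7: LOCAL 0: VV[0][0]++ -> VV[0]=[4, 0, 3]
Event 8: SEND 2->1: VV[2][2]++ -> VV[2]=[3, 0, 6], msg_vec=[3, 0, 6]; VV[1]=max(VV[1],msg_vec) then VV[1][1]++ -> VV[1]=[3, 2, 6]
Event 9: LOCAL 2: VV[2][2]++ -> VV[2]=[3, 0, 7]
Event 10: LOCAL 1: VV[1][1]++ -> VV[1]=[3, 3, 6]
Event 4 stamp: [0, 0, 3]
Event 6 stamp: [3, 0, 3]
[0, 0, 3] <= [3, 0, 3]? True. Equal? False. Happens-before: True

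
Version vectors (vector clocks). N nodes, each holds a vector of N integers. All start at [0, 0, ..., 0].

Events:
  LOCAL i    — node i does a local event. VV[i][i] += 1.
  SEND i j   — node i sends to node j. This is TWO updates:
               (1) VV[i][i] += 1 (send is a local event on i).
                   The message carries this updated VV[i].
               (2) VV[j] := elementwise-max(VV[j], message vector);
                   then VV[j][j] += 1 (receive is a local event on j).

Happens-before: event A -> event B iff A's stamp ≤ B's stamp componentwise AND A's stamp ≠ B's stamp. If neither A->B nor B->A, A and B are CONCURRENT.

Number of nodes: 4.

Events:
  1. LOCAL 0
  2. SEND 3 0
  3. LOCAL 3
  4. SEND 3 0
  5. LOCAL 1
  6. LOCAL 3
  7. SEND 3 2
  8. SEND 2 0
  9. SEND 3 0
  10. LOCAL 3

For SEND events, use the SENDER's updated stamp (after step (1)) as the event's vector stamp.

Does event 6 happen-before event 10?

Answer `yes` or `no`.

Answer: yes

Derivation:
Initial: VV[0]=[0, 0, 0, 0]
Initial: VV[1]=[0, 0, 0, 0]
Initial: VV[2]=[0, 0, 0, 0]
Initial: VV[3]=[0, 0, 0, 0]
Event 1: LOCAL 0: VV[0][0]++ -> VV[0]=[1, 0, 0, 0]
Event 2: SEND 3->0: VV[3][3]++ -> VV[3]=[0, 0, 0, 1], msg_vec=[0, 0, 0, 1]; VV[0]=max(VV[0],msg_vec) then VV[0][0]++ -> VV[0]=[2, 0, 0, 1]
Event 3: LOCAL 3: VV[3][3]++ -> VV[3]=[0, 0, 0, 2]
Event 4: SEND 3->0: VV[3][3]++ -> VV[3]=[0, 0, 0, 3], msg_vec=[0, 0, 0, 3]; VV[0]=max(VV[0],msg_vec) then VV[0][0]++ -> VV[0]=[3, 0, 0, 3]
Event 5: LOCAL 1: VV[1][1]++ -> VV[1]=[0, 1, 0, 0]
Event 6: LOCAL 3: VV[3][3]++ -> VV[3]=[0, 0, 0, 4]
Event 7: SEND 3->2: VV[3][3]++ -> VV[3]=[0, 0, 0, 5], msg_vec=[0, 0, 0, 5]; VV[2]=max(VV[2],msg_vec) then VV[2][2]++ -> VV[2]=[0, 0, 1, 5]
Event 8: SEND 2->0: VV[2][2]++ -> VV[2]=[0, 0, 2, 5], msg_vec=[0, 0, 2, 5]; VV[0]=max(VV[0],msg_vec) then VV[0][0]++ -> VV[0]=[4, 0, 2, 5]
Event 9: SEND 3->0: VV[3][3]++ -> VV[3]=[0, 0, 0, 6], msg_vec=[0, 0, 0, 6]; VV[0]=max(VV[0],msg_vec) then VV[0][0]++ -> VV[0]=[5, 0, 2, 6]
Event 10: LOCAL 3: VV[3][3]++ -> VV[3]=[0, 0, 0, 7]
Event 6 stamp: [0, 0, 0, 4]
Event 10 stamp: [0, 0, 0, 7]
[0, 0, 0, 4] <= [0, 0, 0, 7]? True. Equal? False. Happens-before: True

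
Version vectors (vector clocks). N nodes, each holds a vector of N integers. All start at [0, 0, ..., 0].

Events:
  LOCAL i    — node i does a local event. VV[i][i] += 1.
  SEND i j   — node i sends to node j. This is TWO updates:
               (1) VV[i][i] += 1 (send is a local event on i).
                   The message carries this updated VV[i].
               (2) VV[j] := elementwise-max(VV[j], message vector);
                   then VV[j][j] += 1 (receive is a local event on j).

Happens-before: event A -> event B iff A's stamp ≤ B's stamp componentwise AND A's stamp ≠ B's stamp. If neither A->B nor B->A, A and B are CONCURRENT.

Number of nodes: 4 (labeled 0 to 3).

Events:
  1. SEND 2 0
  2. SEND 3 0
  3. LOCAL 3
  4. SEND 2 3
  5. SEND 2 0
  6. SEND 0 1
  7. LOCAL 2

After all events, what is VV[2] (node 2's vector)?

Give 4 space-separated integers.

Initial: VV[0]=[0, 0, 0, 0]
Initial: VV[1]=[0, 0, 0, 0]
Initial: VV[2]=[0, 0, 0, 0]
Initial: VV[3]=[0, 0, 0, 0]
Event 1: SEND 2->0: VV[2][2]++ -> VV[2]=[0, 0, 1, 0], msg_vec=[0, 0, 1, 0]; VV[0]=max(VV[0],msg_vec) then VV[0][0]++ -> VV[0]=[1, 0, 1, 0]
Event 2: SEND 3->0: VV[3][3]++ -> VV[3]=[0, 0, 0, 1], msg_vec=[0, 0, 0, 1]; VV[0]=max(VV[0],msg_vec) then VV[0][0]++ -> VV[0]=[2, 0, 1, 1]
Event 3: LOCAL 3: VV[3][3]++ -> VV[3]=[0, 0, 0, 2]
Event 4: SEND 2->3: VV[2][2]++ -> VV[2]=[0, 0, 2, 0], msg_vec=[0, 0, 2, 0]; VV[3]=max(VV[3],msg_vec) then VV[3][3]++ -> VV[3]=[0, 0, 2, 3]
Event 5: SEND 2->0: VV[2][2]++ -> VV[2]=[0, 0, 3, 0], msg_vec=[0, 0, 3, 0]; VV[0]=max(VV[0],msg_vec) then VV[0][0]++ -> VV[0]=[3, 0, 3, 1]
Event 6: SEND 0->1: VV[0][0]++ -> VV[0]=[4, 0, 3, 1], msg_vec=[4, 0, 3, 1]; VV[1]=max(VV[1],msg_vec) then VV[1][1]++ -> VV[1]=[4, 1, 3, 1]
Event 7: LOCAL 2: VV[2][2]++ -> VV[2]=[0, 0, 4, 0]
Final vectors: VV[0]=[4, 0, 3, 1]; VV[1]=[4, 1, 3, 1]; VV[2]=[0, 0, 4, 0]; VV[3]=[0, 0, 2, 3]

Answer: 0 0 4 0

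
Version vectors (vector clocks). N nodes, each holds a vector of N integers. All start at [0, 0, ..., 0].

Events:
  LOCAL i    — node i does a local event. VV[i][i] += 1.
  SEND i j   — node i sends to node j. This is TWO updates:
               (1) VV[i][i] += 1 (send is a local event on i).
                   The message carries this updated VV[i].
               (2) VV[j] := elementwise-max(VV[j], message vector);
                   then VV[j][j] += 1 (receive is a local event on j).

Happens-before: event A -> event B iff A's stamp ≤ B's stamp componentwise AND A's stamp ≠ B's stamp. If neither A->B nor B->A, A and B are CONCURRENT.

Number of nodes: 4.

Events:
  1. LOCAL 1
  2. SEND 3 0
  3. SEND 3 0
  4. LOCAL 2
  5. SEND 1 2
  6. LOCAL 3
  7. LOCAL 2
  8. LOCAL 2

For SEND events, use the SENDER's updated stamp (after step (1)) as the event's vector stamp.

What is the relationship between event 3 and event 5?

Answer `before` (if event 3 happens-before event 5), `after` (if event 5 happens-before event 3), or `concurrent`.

Answer: concurrent

Derivation:
Initial: VV[0]=[0, 0, 0, 0]
Initial: VV[1]=[0, 0, 0, 0]
Initial: VV[2]=[0, 0, 0, 0]
Initial: VV[3]=[0, 0, 0, 0]
Event 1: LOCAL 1: VV[1][1]++ -> VV[1]=[0, 1, 0, 0]
Event 2: SEND 3->0: VV[3][3]++ -> VV[3]=[0, 0, 0, 1], msg_vec=[0, 0, 0, 1]; VV[0]=max(VV[0],msg_vec) then VV[0][0]++ -> VV[0]=[1, 0, 0, 1]
Event 3: SEND 3->0: VV[3][3]++ -> VV[3]=[0, 0, 0, 2], msg_vec=[0, 0, 0, 2]; VV[0]=max(VV[0],msg_vec) then VV[0][0]++ -> VV[0]=[2, 0, 0, 2]
Event 4: LOCAL 2: VV[2][2]++ -> VV[2]=[0, 0, 1, 0]
Event 5: SEND 1->2: VV[1][1]++ -> VV[1]=[0, 2, 0, 0], msg_vec=[0, 2, 0, 0]; VV[2]=max(VV[2],msg_vec) then VV[2][2]++ -> VV[2]=[0, 2, 2, 0]
Event 6: LOCAL 3: VV[3][3]++ -> VV[3]=[0, 0, 0, 3]
Event 7: LOCAL 2: VV[2][2]++ -> VV[2]=[0, 2, 3, 0]
Event 8: LOCAL 2: VV[2][2]++ -> VV[2]=[0, 2, 4, 0]
Event 3 stamp: [0, 0, 0, 2]
Event 5 stamp: [0, 2, 0, 0]
[0, 0, 0, 2] <= [0, 2, 0, 0]? False
[0, 2, 0, 0] <= [0, 0, 0, 2]? False
Relation: concurrent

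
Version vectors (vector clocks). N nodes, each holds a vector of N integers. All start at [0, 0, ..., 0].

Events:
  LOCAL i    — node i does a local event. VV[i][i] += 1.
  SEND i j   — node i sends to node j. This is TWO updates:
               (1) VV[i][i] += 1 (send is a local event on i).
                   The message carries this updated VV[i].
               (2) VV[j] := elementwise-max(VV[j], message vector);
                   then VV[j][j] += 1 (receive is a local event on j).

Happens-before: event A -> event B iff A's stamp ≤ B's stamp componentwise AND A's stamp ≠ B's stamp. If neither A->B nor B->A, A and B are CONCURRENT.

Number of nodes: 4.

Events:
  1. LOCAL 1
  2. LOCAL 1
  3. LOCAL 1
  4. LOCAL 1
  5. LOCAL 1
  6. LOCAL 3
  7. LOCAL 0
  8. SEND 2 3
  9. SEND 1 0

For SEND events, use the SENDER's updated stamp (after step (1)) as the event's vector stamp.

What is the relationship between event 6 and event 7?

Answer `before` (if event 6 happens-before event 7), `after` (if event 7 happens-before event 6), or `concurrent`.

Answer: concurrent

Derivation:
Initial: VV[0]=[0, 0, 0, 0]
Initial: VV[1]=[0, 0, 0, 0]
Initial: VV[2]=[0, 0, 0, 0]
Initial: VV[3]=[0, 0, 0, 0]
Event 1: LOCAL 1: VV[1][1]++ -> VV[1]=[0, 1, 0, 0]
Event 2: LOCAL 1: VV[1][1]++ -> VV[1]=[0, 2, 0, 0]
Event 3: LOCAL 1: VV[1][1]++ -> VV[1]=[0, 3, 0, 0]
Event 4: LOCAL 1: VV[1][1]++ -> VV[1]=[0, 4, 0, 0]
Event 5: LOCAL 1: VV[1][1]++ -> VV[1]=[0, 5, 0, 0]
Event 6: LOCAL 3: VV[3][3]++ -> VV[3]=[0, 0, 0, 1]
Event 7: LOCAL 0: VV[0][0]++ -> VV[0]=[1, 0, 0, 0]
Event 8: SEND 2->3: VV[2][2]++ -> VV[2]=[0, 0, 1, 0], msg_vec=[0, 0, 1, 0]; VV[3]=max(VV[3],msg_vec) then VV[3][3]++ -> VV[3]=[0, 0, 1, 2]
Event 9: SEND 1->0: VV[1][1]++ -> VV[1]=[0, 6, 0, 0], msg_vec=[0, 6, 0, 0]; VV[0]=max(VV[0],msg_vec) then VV[0][0]++ -> VV[0]=[2, 6, 0, 0]
Event 6 stamp: [0, 0, 0, 1]
Event 7 stamp: [1, 0, 0, 0]
[0, 0, 0, 1] <= [1, 0, 0, 0]? False
[1, 0, 0, 0] <= [0, 0, 0, 1]? False
Relation: concurrent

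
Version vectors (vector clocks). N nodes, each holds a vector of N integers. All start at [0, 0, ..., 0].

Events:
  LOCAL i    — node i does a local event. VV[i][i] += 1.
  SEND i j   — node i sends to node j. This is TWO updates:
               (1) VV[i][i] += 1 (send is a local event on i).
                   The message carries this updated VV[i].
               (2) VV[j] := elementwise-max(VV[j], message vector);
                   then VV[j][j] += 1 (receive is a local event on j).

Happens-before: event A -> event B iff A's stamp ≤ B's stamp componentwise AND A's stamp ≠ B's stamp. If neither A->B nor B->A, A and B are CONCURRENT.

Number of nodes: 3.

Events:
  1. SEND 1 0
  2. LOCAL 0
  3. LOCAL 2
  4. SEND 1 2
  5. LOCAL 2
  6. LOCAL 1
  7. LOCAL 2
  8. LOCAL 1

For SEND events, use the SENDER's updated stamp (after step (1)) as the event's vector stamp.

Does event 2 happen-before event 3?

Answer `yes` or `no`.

Initial: VV[0]=[0, 0, 0]
Initial: VV[1]=[0, 0, 0]
Initial: VV[2]=[0, 0, 0]
Event 1: SEND 1->0: VV[1][1]++ -> VV[1]=[0, 1, 0], msg_vec=[0, 1, 0]; VV[0]=max(VV[0],msg_vec) then VV[0][0]++ -> VV[0]=[1, 1, 0]
Event 2: LOCAL 0: VV[0][0]++ -> VV[0]=[2, 1, 0]
Event 3: LOCAL 2: VV[2][2]++ -> VV[2]=[0, 0, 1]
Event 4: SEND 1->2: VV[1][1]++ -> VV[1]=[0, 2, 0], msg_vec=[0, 2, 0]; VV[2]=max(VV[2],msg_vec) then VV[2][2]++ -> VV[2]=[0, 2, 2]
Event 5: LOCAL 2: VV[2][2]++ -> VV[2]=[0, 2, 3]
Event 6: LOCAL 1: VV[1][1]++ -> VV[1]=[0, 3, 0]
Event 7: LOCAL 2: VV[2][2]++ -> VV[2]=[0, 2, 4]
Event 8: LOCAL 1: VV[1][1]++ -> VV[1]=[0, 4, 0]
Event 2 stamp: [2, 1, 0]
Event 3 stamp: [0, 0, 1]
[2, 1, 0] <= [0, 0, 1]? False. Equal? False. Happens-before: False

Answer: no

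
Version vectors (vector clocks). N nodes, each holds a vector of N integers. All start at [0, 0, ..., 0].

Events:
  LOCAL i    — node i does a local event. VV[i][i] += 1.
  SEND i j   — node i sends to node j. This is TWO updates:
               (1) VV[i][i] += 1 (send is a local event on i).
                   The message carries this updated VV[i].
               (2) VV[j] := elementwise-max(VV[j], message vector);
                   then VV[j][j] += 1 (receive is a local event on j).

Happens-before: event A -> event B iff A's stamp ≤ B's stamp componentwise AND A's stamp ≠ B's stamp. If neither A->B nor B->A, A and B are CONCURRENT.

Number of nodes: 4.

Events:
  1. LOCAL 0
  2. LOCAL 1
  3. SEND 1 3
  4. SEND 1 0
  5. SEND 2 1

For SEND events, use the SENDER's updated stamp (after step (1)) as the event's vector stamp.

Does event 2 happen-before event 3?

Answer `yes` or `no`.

Answer: yes

Derivation:
Initial: VV[0]=[0, 0, 0, 0]
Initial: VV[1]=[0, 0, 0, 0]
Initial: VV[2]=[0, 0, 0, 0]
Initial: VV[3]=[0, 0, 0, 0]
Event 1: LOCAL 0: VV[0][0]++ -> VV[0]=[1, 0, 0, 0]
Event 2: LOCAL 1: VV[1][1]++ -> VV[1]=[0, 1, 0, 0]
Event 3: SEND 1->3: VV[1][1]++ -> VV[1]=[0, 2, 0, 0], msg_vec=[0, 2, 0, 0]; VV[3]=max(VV[3],msg_vec) then VV[3][3]++ -> VV[3]=[0, 2, 0, 1]
Event 4: SEND 1->0: VV[1][1]++ -> VV[1]=[0, 3, 0, 0], msg_vec=[0, 3, 0, 0]; VV[0]=max(VV[0],msg_vec) then VV[0][0]++ -> VV[0]=[2, 3, 0, 0]
Event 5: SEND 2->1: VV[2][2]++ -> VV[2]=[0, 0, 1, 0], msg_vec=[0, 0, 1, 0]; VV[1]=max(VV[1],msg_vec) then VV[1][1]++ -> VV[1]=[0, 4, 1, 0]
Event 2 stamp: [0, 1, 0, 0]
Event 3 stamp: [0, 2, 0, 0]
[0, 1, 0, 0] <= [0, 2, 0, 0]? True. Equal? False. Happens-before: True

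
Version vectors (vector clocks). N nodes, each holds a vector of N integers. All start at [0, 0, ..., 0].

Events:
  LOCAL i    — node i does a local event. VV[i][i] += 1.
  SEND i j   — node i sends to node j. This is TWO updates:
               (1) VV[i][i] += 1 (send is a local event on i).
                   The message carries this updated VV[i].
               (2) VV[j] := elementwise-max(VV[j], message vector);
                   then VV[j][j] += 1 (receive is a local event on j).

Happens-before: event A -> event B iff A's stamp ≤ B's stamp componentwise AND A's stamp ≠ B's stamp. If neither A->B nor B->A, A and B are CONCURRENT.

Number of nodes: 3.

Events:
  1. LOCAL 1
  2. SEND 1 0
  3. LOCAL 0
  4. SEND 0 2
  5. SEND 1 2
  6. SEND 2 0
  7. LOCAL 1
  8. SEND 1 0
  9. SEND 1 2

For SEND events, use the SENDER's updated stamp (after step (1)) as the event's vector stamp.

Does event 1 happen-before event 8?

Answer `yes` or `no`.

Initial: VV[0]=[0, 0, 0]
Initial: VV[1]=[0, 0, 0]
Initial: VV[2]=[0, 0, 0]
Event 1: LOCAL 1: VV[1][1]++ -> VV[1]=[0, 1, 0]
Event 2: SEND 1->0: VV[1][1]++ -> VV[1]=[0, 2, 0], msg_vec=[0, 2, 0]; VV[0]=max(VV[0],msg_vec) then VV[0][0]++ -> VV[0]=[1, 2, 0]
Event 3: LOCAL 0: VV[0][0]++ -> VV[0]=[2, 2, 0]
Event 4: SEND 0->2: VV[0][0]++ -> VV[0]=[3, 2, 0], msg_vec=[3, 2, 0]; VV[2]=max(VV[2],msg_vec) then VV[2][2]++ -> VV[2]=[3, 2, 1]
Event 5: SEND 1->2: VV[1][1]++ -> VV[1]=[0, 3, 0], msg_vec=[0, 3, 0]; VV[2]=max(VV[2],msg_vec) then VV[2][2]++ -> VV[2]=[3, 3, 2]
Event 6: SEND 2->0: VV[2][2]++ -> VV[2]=[3, 3, 3], msg_vec=[3, 3, 3]; VV[0]=max(VV[0],msg_vec) then VV[0][0]++ -> VV[0]=[4, 3, 3]
Event 7: LOCAL 1: VV[1][1]++ -> VV[1]=[0, 4, 0]
Event 8: SEND 1->0: VV[1][1]++ -> VV[1]=[0, 5, 0], msg_vec=[0, 5, 0]; VV[0]=max(VV[0],msg_vec) then VV[0][0]++ -> VV[0]=[5, 5, 3]
Event 9: SEND 1->2: VV[1][1]++ -> VV[1]=[0, 6, 0], msg_vec=[0, 6, 0]; VV[2]=max(VV[2],msg_vec) then VV[2][2]++ -> VV[2]=[3, 6, 4]
Event 1 stamp: [0, 1, 0]
Event 8 stamp: [0, 5, 0]
[0, 1, 0] <= [0, 5, 0]? True. Equal? False. Happens-before: True

Answer: yes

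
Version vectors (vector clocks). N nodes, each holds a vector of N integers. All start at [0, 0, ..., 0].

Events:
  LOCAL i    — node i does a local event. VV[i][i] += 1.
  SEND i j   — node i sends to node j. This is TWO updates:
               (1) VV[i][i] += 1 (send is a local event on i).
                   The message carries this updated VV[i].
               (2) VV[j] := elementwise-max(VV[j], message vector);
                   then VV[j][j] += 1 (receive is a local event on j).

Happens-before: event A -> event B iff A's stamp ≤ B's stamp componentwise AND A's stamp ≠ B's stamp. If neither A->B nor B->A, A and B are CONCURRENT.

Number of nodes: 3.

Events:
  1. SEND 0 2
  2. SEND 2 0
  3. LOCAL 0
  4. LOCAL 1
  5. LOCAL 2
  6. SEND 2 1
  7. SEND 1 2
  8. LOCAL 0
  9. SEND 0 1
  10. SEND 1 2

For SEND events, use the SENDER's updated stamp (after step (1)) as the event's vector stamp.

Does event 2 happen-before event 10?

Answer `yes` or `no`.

Initial: VV[0]=[0, 0, 0]
Initial: VV[1]=[0, 0, 0]
Initial: VV[2]=[0, 0, 0]
Event 1: SEND 0->2: VV[0][0]++ -> VV[0]=[1, 0, 0], msg_vec=[1, 0, 0]; VV[2]=max(VV[2],msg_vec) then VV[2][2]++ -> VV[2]=[1, 0, 1]
Event 2: SEND 2->0: VV[2][2]++ -> VV[2]=[1, 0, 2], msg_vec=[1, 0, 2]; VV[0]=max(VV[0],msg_vec) then VV[0][0]++ -> VV[0]=[2, 0, 2]
Event 3: LOCAL 0: VV[0][0]++ -> VV[0]=[3, 0, 2]
Event 4: LOCAL 1: VV[1][1]++ -> VV[1]=[0, 1, 0]
Event 5: LOCAL 2: VV[2][2]++ -> VV[2]=[1, 0, 3]
Event 6: SEND 2->1: VV[2][2]++ -> VV[2]=[1, 0, 4], msg_vec=[1, 0, 4]; VV[1]=max(VV[1],msg_vec) then VV[1][1]++ -> VV[1]=[1, 2, 4]
Event 7: SEND 1->2: VV[1][1]++ -> VV[1]=[1, 3, 4], msg_vec=[1, 3, 4]; VV[2]=max(VV[2],msg_vec) then VV[2][2]++ -> VV[2]=[1, 3, 5]
Event 8: LOCAL 0: VV[0][0]++ -> VV[0]=[4, 0, 2]
Event 9: SEND 0->1: VV[0][0]++ -> VV[0]=[5, 0, 2], msg_vec=[5, 0, 2]; VV[1]=max(VV[1],msg_vec) then VV[1][1]++ -> VV[1]=[5, 4, 4]
Event 10: SEND 1->2: VV[1][1]++ -> VV[1]=[5, 5, 4], msg_vec=[5, 5, 4]; VV[2]=max(VV[2],msg_vec) then VV[2][2]++ -> VV[2]=[5, 5, 6]
Event 2 stamp: [1, 0, 2]
Event 10 stamp: [5, 5, 4]
[1, 0, 2] <= [5, 5, 4]? True. Equal? False. Happens-before: True

Answer: yes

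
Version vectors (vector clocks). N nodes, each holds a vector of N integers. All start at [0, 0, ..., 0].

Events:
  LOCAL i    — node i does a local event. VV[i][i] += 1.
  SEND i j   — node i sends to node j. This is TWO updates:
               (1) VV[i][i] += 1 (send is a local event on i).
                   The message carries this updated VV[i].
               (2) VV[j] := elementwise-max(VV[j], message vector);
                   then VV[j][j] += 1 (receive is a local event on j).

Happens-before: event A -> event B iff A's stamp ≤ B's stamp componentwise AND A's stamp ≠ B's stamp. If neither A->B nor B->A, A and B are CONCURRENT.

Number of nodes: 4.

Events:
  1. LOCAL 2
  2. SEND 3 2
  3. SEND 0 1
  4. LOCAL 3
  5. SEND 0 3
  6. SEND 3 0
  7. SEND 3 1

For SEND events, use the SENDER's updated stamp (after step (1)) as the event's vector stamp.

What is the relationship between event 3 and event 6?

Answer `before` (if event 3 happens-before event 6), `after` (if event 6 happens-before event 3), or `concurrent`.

Initial: VV[0]=[0, 0, 0, 0]
Initial: VV[1]=[0, 0, 0, 0]
Initial: VV[2]=[0, 0, 0, 0]
Initial: VV[3]=[0, 0, 0, 0]
Event 1: LOCAL 2: VV[2][2]++ -> VV[2]=[0, 0, 1, 0]
Event 2: SEND 3->2: VV[3][3]++ -> VV[3]=[0, 0, 0, 1], msg_vec=[0, 0, 0, 1]; VV[2]=max(VV[2],msg_vec) then VV[2][2]++ -> VV[2]=[0, 0, 2, 1]
Event 3: SEND 0->1: VV[0][0]++ -> VV[0]=[1, 0, 0, 0], msg_vec=[1, 0, 0, 0]; VV[1]=max(VV[1],msg_vec) then VV[1][1]++ -> VV[1]=[1, 1, 0, 0]
Event 4: LOCAL 3: VV[3][3]++ -> VV[3]=[0, 0, 0, 2]
Event 5: SEND 0->3: VV[0][0]++ -> VV[0]=[2, 0, 0, 0], msg_vec=[2, 0, 0, 0]; VV[3]=max(VV[3],msg_vec) then VV[3][3]++ -> VV[3]=[2, 0, 0, 3]
Event 6: SEND 3->0: VV[3][3]++ -> VV[3]=[2, 0, 0, 4], msg_vec=[2, 0, 0, 4]; VV[0]=max(VV[0],msg_vec) then VV[0][0]++ -> VV[0]=[3, 0, 0, 4]
Event 7: SEND 3->1: VV[3][3]++ -> VV[3]=[2, 0, 0, 5], msg_vec=[2, 0, 0, 5]; VV[1]=max(VV[1],msg_vec) then VV[1][1]++ -> VV[1]=[2, 2, 0, 5]
Event 3 stamp: [1, 0, 0, 0]
Event 6 stamp: [2, 0, 0, 4]
[1, 0, 0, 0] <= [2, 0, 0, 4]? True
[2, 0, 0, 4] <= [1, 0, 0, 0]? False
Relation: before

Answer: before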